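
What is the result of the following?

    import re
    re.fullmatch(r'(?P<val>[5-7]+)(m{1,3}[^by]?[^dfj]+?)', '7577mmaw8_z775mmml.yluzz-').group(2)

Pattern: one or more of a character in [5-7] (captured as 'val'); then 1 to 3 of a literal 'm', then optionally any character except [by], then one or more of any character except [dfj] (lazy) (captured).
`re.fullmatch` requires the pattern to consume the entire string.
The match spans [0:25] → '7577mmaw8_z775mmml.yluzz-'.
Captured: group 1 = '7577', group 2 = 'mmaw8_z775mmml.yluzz-'.

'mmaw8_z775mmml.yluzz-'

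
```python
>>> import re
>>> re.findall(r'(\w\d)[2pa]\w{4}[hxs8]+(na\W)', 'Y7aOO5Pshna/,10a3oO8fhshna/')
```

[('Y7', 'na/')]

Pattern: a word character, then a digit (captured); then one of [2pa], then exactly 4 of a word character, then one or more of one of [hxs8]; then the literal 'na', then a non-word character (captured).
Matches: at [0:12] match 'Y7aOO5Pshna/', groups = ('Y7', 'na/').
2 groups means the one result is a tuple of 2 captured strings — 1 here.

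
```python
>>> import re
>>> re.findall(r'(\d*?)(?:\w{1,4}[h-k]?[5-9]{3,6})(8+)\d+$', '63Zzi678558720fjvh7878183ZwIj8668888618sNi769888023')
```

[('86688886', '8')]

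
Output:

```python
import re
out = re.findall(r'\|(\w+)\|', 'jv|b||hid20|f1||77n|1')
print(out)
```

Because there's exactly one group, `findall` drops the full match and keeps group 1 from each hit.

['b', 'hid20', '77n']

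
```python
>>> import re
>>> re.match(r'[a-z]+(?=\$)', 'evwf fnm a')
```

The positive lookaround only admits positions where the adjacent text matches; those characters stay outside the span.
`re.match` only tries the pattern at the start of the string.
Here the string doesn't start with a match, so the call returns None.

None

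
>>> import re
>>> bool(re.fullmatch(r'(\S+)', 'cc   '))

`re.fullmatch` is like wrapping the pattern in `^…$` (in single-line mode).
Here there's no way to consume every character, so the call returns None, and `bool(None)` is False.

False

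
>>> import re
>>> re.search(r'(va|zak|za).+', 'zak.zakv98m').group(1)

'zak'

The match spans [0:11] → 'zak.zakv98m'.
Captured: group 1 = 'zak'.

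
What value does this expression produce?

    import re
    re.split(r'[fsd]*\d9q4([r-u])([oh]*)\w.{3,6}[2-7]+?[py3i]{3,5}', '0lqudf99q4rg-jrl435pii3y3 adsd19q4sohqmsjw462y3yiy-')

['0lqu', 'r', '', '3 a', 's', 'oh', '-']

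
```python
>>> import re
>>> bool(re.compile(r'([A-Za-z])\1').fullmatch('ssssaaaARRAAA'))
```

False

`\1` is not a pattern — it's the concrete string captured by group 1, re-applied verbatim.
`re.fullmatch` requires the pattern to consume the entire string.
Here the string isn't matched end-to-end, so the call returns None, and `bool(None)` is False.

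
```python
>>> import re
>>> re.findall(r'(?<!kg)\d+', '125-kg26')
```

The negative lookaround is zero-width — it rules out positions where the adjacent text would match, without consuming anything.
Walking the string: at [0:3] → '125'; at [7:8] → '6'.
`findall` yields the raw match text (2 of them) because the pattern has no groups.

['125', '6']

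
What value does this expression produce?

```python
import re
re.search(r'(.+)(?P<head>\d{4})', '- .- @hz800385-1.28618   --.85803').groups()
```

('- .- @hz800385-1.28618   --.8', '5803')

The pattern matches one or more of any character (captured); then exactly 4 of a digit (captured as 'head').
`re.search` scans for the first position where the pattern succeeds.
The match spans [0:33] → '- .- @hz800385-1.28618   --.85803'.
Captured: group 1 = '- .- @hz800385-1.28618   --.8', group 2 = '5803'.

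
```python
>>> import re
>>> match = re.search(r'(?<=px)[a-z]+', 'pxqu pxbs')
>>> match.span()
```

The positive lookaround only admits positions where the adjacent text matches; those characters stay outside the span.
`re.search` tries every starting position until one works.
The match spans [2:4] → 'qu'.

(2, 4)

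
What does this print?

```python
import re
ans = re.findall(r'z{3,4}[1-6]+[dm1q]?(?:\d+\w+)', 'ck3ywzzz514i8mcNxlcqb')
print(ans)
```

['zzz514i8mcNxlcqb']

Pattern: 3 to 4 of the literal 'z', then one or more of a character in [1-6], then optionally one of [dm1q]; then one or more of a digit, then one or more of a word character (non-capturing group).
With no groups in the pattern, `findall` gives back each whole match — 1 here.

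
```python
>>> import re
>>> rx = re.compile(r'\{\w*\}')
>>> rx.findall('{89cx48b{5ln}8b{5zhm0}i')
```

Walking the string: at [8:13] → '{5ln}'; at [15:22] → '{5zhm0}'.
With no groups in the pattern, `findall` gives back each whole match — 2 here.

['{5ln}', '{5zhm0}']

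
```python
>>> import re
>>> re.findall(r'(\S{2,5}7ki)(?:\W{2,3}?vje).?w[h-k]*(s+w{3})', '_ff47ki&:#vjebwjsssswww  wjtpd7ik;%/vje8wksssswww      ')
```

[('_ff47ki', 'sssswww')]

`findall` packs the 2 group values into a tuple for every match.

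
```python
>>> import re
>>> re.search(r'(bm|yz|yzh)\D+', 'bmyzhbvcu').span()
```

`re.search` tries every starting position until one works.
The match spans [0:9] → 'bmyzhbvcu'.
Captured: group 1 = 'bm'.

(0, 9)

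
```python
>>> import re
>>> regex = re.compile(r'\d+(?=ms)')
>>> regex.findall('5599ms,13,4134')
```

Because the assertion is zero-width, the text it checks is not consumed and won't appear in the result.
Scanning left to right: at [0:4] → '5599'.
With no groups in the pattern, `findall` gives back each whole match — 1 here.

['5599']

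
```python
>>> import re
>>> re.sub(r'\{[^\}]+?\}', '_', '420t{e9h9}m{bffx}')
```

'420t_m_'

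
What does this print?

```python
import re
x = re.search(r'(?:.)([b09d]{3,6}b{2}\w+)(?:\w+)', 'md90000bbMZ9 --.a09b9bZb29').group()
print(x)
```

md90000bbMZ9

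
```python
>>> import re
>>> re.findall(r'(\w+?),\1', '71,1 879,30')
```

['1']

`\1` has to match the exact text group 1 already captured.
`findall` collects group 1 from the one match (1 total).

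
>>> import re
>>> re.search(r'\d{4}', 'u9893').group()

Pattern: exactly 4 of a digit.
The match spans [1:5] → '9893'.

'9893'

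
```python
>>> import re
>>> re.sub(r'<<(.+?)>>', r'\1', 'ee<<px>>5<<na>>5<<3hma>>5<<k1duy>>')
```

With the lazy modifier that quantifier settles for the fewest repetitions that let the rest of the pattern succeed (the atoms after it are unaffected and can still be greedy).
Matches: at [2:8] → '<<px>>'; at [9:15] → '<<na>>'; at [16:24] → '<<3hma>>'; at [25:34] → '<<k1duy>>'.
The replacement refers to a captured group, so each match is rewritten using its own captured text.

'eepx5na53hma5k1duy'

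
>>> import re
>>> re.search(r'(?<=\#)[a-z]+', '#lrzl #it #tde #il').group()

Because the assertion is zero-width, the text it checks is not consumed and won't appear in the result.
`search` walks the string left to right and returns the first match it finds.
The match spans [1:5] → 'lrzl'.

'lrzl'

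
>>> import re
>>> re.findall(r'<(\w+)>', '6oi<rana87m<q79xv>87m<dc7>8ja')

Walking the string: at [11:18] match '<q79xv>', group 1 = 'q79xv'; at [21:26] match '<dc7>', group 1 = 'dc7'.
With a single group, `findall` returns only what that group captured — 2 items.

['q79xv', 'dc7']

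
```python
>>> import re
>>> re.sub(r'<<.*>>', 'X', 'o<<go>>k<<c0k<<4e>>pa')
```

'oXpa'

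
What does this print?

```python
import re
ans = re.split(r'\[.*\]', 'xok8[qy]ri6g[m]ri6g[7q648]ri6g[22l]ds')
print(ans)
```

Matches to split on: at [4:35] → '[qy]ri6g[m]ri6g[7q648]ri6g[22l]'.
Each match becomes a cut point; 2 segments remain.

['xok8', 'ds']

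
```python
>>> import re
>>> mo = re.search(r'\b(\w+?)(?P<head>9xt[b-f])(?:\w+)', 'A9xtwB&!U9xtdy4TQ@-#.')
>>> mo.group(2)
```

'9xtd'

The match spans [8:17] → 'U9xtdy4TQ'.
Captured: group 1 = 'U', group 2 = '9xtd'.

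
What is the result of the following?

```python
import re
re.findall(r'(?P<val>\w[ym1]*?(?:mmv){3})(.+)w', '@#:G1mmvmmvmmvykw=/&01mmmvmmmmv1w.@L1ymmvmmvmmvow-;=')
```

The pattern matches a word character, then zero or more of one of [ym1] (lazy), then the literal 'mmv' repeated 3 times (captured as 'val'); then one or more of any character (captured); then a literal 'w'.
Multiple groups make `findall` return tuples — one 2-tuple for the one match.

[('G1mmvmmvmmv', 'ykw=/&01mmmvmmmmv1w.@L1ymmvmmvmmvo')]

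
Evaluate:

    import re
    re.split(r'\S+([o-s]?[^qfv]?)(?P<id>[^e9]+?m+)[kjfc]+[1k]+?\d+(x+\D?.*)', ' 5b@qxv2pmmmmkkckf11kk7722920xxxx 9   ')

[' ', '', 'mm', 'xxxx 9   ', '']

The pattern matches one or more of a non-whitespace character; then optionally a character in [o-s], then optionally any character except [qfv] (captured); then one or more of any character except [e9] (lazy), then one or more of a literal 'm' (captured as 'id'); then one or more of one of [kjfc], then one or more of one of [1k] (lazy), then one or more of a digit; then one or more of a literal 'x', then optionally a non-digit, then zero or more of any character (captured).
Matches to split on: at [1:38] → '5b@qxv2pmmmmkkckf11kk7722920xxxx 9   '.
`re.split` interleaves the captured-group text with the surrounding fragments.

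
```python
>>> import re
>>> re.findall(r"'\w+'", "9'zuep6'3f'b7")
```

["'zuep6'"]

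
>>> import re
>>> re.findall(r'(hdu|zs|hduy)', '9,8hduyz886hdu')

['hdu', 'hdu']

The regex engine tests alternatives in the order written; an earlier branch that matches wins even if a later one would match more.
With a single group, `findall` returns only what that group captured — 2 items.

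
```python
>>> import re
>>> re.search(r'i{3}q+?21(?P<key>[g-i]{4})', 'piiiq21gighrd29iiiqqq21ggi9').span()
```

This matches exactly 3 of the literal 'i', then one or more of a literal 'q' (lazy), then the literal '21'; then exactly 4 of a character in [g-i] (captured as 'key').
The match spans [1:11] → 'iiiq21gigh'.

(1, 11)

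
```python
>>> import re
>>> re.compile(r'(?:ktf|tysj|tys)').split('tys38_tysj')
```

Alternation tries branches left to right and keeps the first one that lets the overall match succeed at that position.
Each match becomes a cut point; 3 segments remain.

['', '38_', '']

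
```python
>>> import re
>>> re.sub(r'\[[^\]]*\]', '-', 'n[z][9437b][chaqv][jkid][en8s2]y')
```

Matches: at [1:4] → '[z]'; at [4:11] → '[9437b]'; at [11:18] → '[chaqv]'; at [18:24] → '[jkid]'; at [24:31] → '[en8s2]'.
Every occurrence is swapped for '-'.

'n-----y'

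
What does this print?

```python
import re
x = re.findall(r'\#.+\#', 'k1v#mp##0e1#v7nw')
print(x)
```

['#mp##0e1#']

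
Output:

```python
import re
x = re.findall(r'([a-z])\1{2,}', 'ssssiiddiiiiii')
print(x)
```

The backreference `\1` re-matches whatever the first group consumed, character for character.
With a single group, `findall` returns only what that group captured — 2 items.

['s', 'i']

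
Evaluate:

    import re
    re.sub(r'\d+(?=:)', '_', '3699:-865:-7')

The `(?=…)`/`(?<=…)` assertion just peeks at neighbouring text; it doesn't advance the match position.
`sub` substitutes '_' at each match site.

'_:-_:-7'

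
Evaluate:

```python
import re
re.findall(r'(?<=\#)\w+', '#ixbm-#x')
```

Lookahead/lookbehind check context without consuming it, so the matched span excludes the asserted characters.
`findall` yields the raw match text (2 of them) because the pattern has no groups.

['ixbm', 'x']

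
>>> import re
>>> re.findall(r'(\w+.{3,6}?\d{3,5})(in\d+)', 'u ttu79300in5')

[('u ttu79300', 'in5')]

The pattern matches one or more of a word character, then 3 to 6 of any character (lazy), then 3 to 5 of a digit (captured); then the literal 'in', then one or more of a digit (captured).
With 2 capturing groups, `findall` returns a 2-tuple per match.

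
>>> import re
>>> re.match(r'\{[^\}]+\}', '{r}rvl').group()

'{r}'

`re.match` won't scan ahead — the pattern has to work from the very first character.
The match spans [0:3] → '{r}'.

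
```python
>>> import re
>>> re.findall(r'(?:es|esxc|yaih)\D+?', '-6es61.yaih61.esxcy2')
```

`|` is ordered: at each position the engine commits to the first alternative that works.
No capturing groups, so `findall` returns the 1 full match string.

['esx']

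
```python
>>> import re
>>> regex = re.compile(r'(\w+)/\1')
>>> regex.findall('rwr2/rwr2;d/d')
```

['rwr2', 'd']

`\1` has to match the exact text group 1 already captured.
Matches: at [0:9] match 'rwr2/rwr2', group 1 = 'rwr2'; at [10:13] match 'd/d', group 1 = 'd'.
One capturing group, so `findall` returns just the captured substring from each match — 2 in all.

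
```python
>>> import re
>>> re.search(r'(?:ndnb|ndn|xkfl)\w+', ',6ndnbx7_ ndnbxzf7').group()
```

'ndnbx7_'

The match spans [2:9] → 'ndnbx7_'.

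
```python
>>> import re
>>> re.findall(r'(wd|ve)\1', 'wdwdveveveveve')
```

['wd', 've', 've']

`\1` has to match the exact text group 1 already captured.
Walking the string: at [0:4] match 'wdwd', group 1 = 'wd'; at [4:8] match 'veve', group 1 = 've'; at [8:12] match 'veve', group 1 = 've'.
One capturing group, so `findall` returns just the captured substring from each match — 3 in all.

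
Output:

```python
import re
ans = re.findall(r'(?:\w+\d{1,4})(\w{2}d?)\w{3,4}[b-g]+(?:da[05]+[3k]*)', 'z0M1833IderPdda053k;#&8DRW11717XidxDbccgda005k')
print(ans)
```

The pattern matches one or more of a word character, then 1 to 4 of a digit (non-capturing group); then exactly 2 of a word character, then optionally a literal 'd' (captured); then 3 to 4 of a word character, then one or more of a character in [b-g]; then the literal 'da', then one or more of one of [05], then zero or more of one of [3k] (non-capturing group).
Scanning left to right: at [0:19] match 'z0M1833IderPdda053k', group 1 = 'Id'; at [22:46] match '8DRW11717XidxDbccgda005k', group 1 = 'Xid'.
`findall` collects group 1 from each match (2 total).

['Id', 'Xid']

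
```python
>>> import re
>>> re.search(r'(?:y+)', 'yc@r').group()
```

The match spans [0:1] → 'y'.

'y'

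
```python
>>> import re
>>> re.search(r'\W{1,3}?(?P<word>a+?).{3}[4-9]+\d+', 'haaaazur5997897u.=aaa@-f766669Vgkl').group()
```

'.=aaa@-f766669'

The pattern matches 1 to 3 of a non-word character (lazy); then one or more of a literal 'a' (lazy) (captured as 'word'); then exactly 3 of any character, then one or more of a character in [4-9], then one or more of a digit.
The match spans [16:30] → '.=aaa@-f766669'.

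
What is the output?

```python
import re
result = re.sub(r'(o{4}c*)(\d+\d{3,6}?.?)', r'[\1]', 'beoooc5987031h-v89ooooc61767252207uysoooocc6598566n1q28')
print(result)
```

beoooc5987031h-v89[ooooc]ys[oooocc]1q28

Pattern: exactly 4 of a literal 'o', then zero or more of a literal 'c' (captured); then one or more of a digit, then 3 to 6 of a digit (lazy), then optionally any character (captured).
The replacement refers to a captured group, so each match is rewritten using its own captured text.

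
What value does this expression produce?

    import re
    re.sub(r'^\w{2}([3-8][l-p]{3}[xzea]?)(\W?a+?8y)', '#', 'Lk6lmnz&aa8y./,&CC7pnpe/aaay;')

Pattern: anchored at the start of the string; then exactly 2 of a word character; then a character in [3-8], then exactly 3 of a character in [l-p], then optionally one of [xzea] (captured); then optionally a non-word character, then one or more of a literal 'a' (lazy), then the literal '8y' (captured).
Matches: at [0:12] → 'Lk6lmnz&aa8y'.
Each match is replaced by '#'.

'#./,&CC7pnpe/aaay;'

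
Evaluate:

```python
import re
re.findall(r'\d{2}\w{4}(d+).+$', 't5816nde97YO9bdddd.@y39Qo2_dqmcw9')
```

This matches exactly 2 of a digit, then exactly 4 of a word character; then one or more of a literal 'd' (captured); then one or more of any character; then anchored at the end.
Matches: at [8:33] match '97YO9bdddd.@y39Qo2_dqmcw9', group 1 = 'dddd'.
`findall` collects group 1 from the one match (1 total).

['dddd']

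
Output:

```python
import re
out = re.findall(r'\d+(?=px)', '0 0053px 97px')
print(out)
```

Lookahead/lookbehind check context without consuming it, so the matched span excludes the asserted characters.
Walking the string: at [2:6] → '0053'; at [9:11] → '97'.
`findall` yields the raw match text (2 of them) because the pattern has no groups.

['0053', '97']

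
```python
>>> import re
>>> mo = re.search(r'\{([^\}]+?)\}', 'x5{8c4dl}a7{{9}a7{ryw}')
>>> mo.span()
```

`re.search` scans for the first position where the pattern succeeds.
The match spans [2:9] → '{8c4dl}'.
Captured: group 1 = '8c4dl'.

(2, 9)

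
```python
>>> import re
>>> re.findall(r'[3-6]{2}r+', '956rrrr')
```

['56rrrr']

Pattern: exactly 2 of a character in [3-6]; then one or more of a literal 'r'.
Walking the string: at [1:7] → '56rrrr'.
`findall` yields the raw match text (1 of them) because the pattern has no groups.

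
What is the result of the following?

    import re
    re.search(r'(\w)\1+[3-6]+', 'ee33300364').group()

'ee333'

`\1` is not a pattern — it's the concrete string captured by group 1, re-applied verbatim.
`re.search` scans for the first position where the pattern succeeds.
The match spans [0:5] → 'ee333'.
Captured: group 1 = 'e'.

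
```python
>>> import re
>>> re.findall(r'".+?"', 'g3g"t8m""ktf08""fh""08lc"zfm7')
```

['"t8m"', '"ktf08"', '"fh"', '"08lc"']

The `?` after the quantifier makes it lazy — it takes as little as possible before letting the rest of the pattern try.
Matches: at [3:8] → '"t8m"'; at [8:15] → '"ktf08"'; at [15:19] → '"fh"'; at [19:25] → '"08lc"'.
With no groups in the pattern, `findall` gives back each whole match — 4 here.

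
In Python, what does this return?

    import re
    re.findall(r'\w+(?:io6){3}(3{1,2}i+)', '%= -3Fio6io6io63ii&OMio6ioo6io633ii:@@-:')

['3ii']

Pattern: one or more of a word character, then the literal 'io6' repeated 3 times; then 1 to 2 of the literal '3', then one or more of a literal 'i' (captured).
Scanning left to right: at [4:18] match '3Fio6io6io63ii', group 1 = '3ii'.
One capturing group, so `findall` returns just the captured substring from the one match — 1 in all.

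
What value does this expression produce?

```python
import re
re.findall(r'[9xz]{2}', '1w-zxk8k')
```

Pattern: exactly 2 of one of [9xz].
Since nothing is captured, `findall` lists the 1 matched substring directly.

['zx']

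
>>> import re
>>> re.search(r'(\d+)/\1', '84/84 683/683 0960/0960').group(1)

The match spans [0:5] → '84/84'.
Captured: group 1 = '84'.

'84'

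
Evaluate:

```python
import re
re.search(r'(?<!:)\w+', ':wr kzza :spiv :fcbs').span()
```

(2, 3)

The negative lookaround is zero-width — it rules out positions where the adjacent text would match, without consuming anything.
The match spans [2:3] → 'r'.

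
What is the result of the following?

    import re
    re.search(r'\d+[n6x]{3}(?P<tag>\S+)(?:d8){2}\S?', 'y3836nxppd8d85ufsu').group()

'3836nxppd8d85'

This matches one or more of a digit, then exactly 3 of one of [n6x]; then one or more of a non-whitespace character (captured as 'tag'); then the literal 'd8' repeated 2 times, then optionally a non-whitespace character.
Unlike `match`, `search` isn't anchored — it looks for the pattern anywhere in the string.
The match spans [1:14] → '3836nxppd8d85'.
Captured: group 1 = 'pp'.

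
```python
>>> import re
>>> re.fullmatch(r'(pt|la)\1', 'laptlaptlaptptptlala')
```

A backreference is literal: `\1` must see the identical characters the first group matched.
`fullmatch` succeeds only if the pattern covers the string from start to end.
Here the pattern can't cover the whole string, so the call returns None.

None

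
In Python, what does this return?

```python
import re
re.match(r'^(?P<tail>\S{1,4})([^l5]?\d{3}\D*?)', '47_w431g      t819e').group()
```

'47_w431'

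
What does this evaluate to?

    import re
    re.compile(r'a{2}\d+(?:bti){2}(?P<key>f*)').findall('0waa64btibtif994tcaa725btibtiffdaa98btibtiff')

The pattern matches exactly 2 of a literal 'a', then one or more of a digit, then the literal 'bti' repeated 2 times; then zero or more of a literal 'f' (captured as 'key').
Matches: at [2:13] match 'aa64btibtif', group 1 = 'f'; at [18:31] match 'aa725btibtiff', group 1 = 'ff'; at [32:44] match 'aa98btibtiff', group 1 = 'ff'.
Because there's exactly one group, `findall` drops the full match and keeps group 1 from each hit.

['f', 'ff', 'ff']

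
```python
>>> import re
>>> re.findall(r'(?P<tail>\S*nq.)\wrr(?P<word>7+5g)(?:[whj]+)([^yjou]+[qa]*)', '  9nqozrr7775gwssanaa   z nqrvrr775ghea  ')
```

[('9nqo', '7775g', 'ssanaa   z nqrvrr775ghea  ')]

Pattern: zero or more of a non-whitespace character, then the literal 'nq', then any character (captured as 'tail'); then a word character, then the literal 'rr'; then one or more of a literal '7', then the literal '5g' (captured as 'word'); then one or more of one of [whj] (non-capturing group); then one or more of any character except [yjou], then zero or more of one of [qa] (captured).
Matches: at [2:41] match '9nqozrr7775gwssanaa   z nqrvrr775ghea  ', groups = ('9nqo', '7775g', 'ssanaa   z nqrvrr775ghea  ').
With 3 capturing groups, `findall` returns a 3-tuple per match.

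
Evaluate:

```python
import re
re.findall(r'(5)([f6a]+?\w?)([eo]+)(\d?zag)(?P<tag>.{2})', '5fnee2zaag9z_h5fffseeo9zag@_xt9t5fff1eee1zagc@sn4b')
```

[('5', 'fffs', 'eeo', '9zag', '@_'), ('5', 'fff1', 'eee', '1zag', 'c@')]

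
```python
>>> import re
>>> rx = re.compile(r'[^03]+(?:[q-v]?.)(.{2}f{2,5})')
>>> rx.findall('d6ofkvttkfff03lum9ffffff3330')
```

['kfff', 'ffff']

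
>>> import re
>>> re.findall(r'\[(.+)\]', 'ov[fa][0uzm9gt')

['fa']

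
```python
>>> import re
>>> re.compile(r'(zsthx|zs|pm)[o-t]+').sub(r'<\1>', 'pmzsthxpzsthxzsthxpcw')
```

'pm<zsthx><zs>hx<zsthx>cw'

Alternation isn't longest-match — the leftmost alternative that fits at this position is chosen.
Matches: at [2:8] → 'zsthxp'; at [8:11] → 'zst'; at [13:19] → 'zsthxp'.
Each match is replaced using the text its own group 1 captured.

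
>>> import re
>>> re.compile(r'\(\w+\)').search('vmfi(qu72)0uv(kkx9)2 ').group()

The match spans [4:10] → '(qu72)'.

'(qu72)'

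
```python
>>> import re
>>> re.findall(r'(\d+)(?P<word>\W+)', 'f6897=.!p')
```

Pattern: one or more of a digit (captured); then one or more of a non-word character (captured as 'word').
Scanning left to right: at [1:8] match '6897=.!', groups = ('6897', '=.!').
2 groups means the one result is a tuple of 2 captured strings — 1 here.

[('6897', '=.!')]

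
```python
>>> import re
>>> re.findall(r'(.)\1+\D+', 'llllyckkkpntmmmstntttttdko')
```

The backreference `\1` re-matches whatever the first group consumed, character for character.
Walking the string: at [0:26] match 'llllyckkkpntmmmstntttttdko', group 1 = 'l'.
One capturing group, so `findall` returns just the captured substring from the one match — 1 in all.

['l']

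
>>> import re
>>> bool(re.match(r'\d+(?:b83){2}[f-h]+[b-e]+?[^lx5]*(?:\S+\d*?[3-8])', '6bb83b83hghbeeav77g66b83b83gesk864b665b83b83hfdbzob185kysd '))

False

`re.match` won't scan ahead — the pattern has to work from the very first character.
Here the string doesn't start with a match, so the call returns None, and `bool(None)` is False.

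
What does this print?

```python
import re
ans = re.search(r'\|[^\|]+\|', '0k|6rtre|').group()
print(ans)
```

The match spans [2:9] → '|6rtre|'.

|6rtre|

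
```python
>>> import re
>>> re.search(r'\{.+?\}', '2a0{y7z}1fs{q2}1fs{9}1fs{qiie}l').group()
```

'{y7z}'

Because the quantifier is non-greedy, it stops expanding at the earliest point where the rest of the pattern can succeed.
The match spans [3:8] → '{y7z}'.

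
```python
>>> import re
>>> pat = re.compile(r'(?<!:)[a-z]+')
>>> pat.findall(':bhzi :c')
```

The negative lookaround is zero-width — it rules out positions where the adjacent text would match, without consuming anything.
`findall` yields the raw match text (1 of them) because the pattern has no groups.

['hzi']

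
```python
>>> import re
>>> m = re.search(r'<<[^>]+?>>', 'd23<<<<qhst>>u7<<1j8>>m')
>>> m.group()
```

The match spans [3:13] → '<<<<qhst>>'.

'<<<<qhst>>'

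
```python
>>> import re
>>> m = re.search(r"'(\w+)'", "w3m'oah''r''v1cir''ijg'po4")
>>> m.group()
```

The match spans [3:8] → "'oah'".

"'oah'"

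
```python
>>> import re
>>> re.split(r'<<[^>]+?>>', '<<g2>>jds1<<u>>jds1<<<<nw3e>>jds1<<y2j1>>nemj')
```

['', 'jds1', 'jds1', 'jds1', 'nemj']

Matches to split on: at [0:6] → '<<g2>>'; at [10:15] → '<<u>>'; at [19:29] → '<<<<nw3e>>'; at [33:41] → '<<y2j1>>'.
`split` removes every match and returns the 5 fragments in between.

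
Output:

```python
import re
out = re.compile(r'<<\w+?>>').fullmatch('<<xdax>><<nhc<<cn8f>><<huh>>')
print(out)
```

`re.fullmatch` requires the pattern to consume the entire string.
Here the pattern can't cover the whole string, so the call returns None.

None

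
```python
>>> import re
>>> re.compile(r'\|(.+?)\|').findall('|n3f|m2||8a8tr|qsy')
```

A non-greedy quantifier consumes as few characters as it can — just enough that the remainder of the pattern still matches from where it stops; whatever follows it matches normally.
Scanning left to right: at [0:5] match '|n3f|', group 1 = 'n3f'; at [7:15] match '||8a8tr|', group 1 = '|8a8tr'.
`findall` collects group 1 from each match (2 total).

['n3f', '|8a8tr']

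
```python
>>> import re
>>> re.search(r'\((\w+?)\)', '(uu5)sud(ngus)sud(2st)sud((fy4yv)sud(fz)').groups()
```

`search` walks the string left to right and returns the first match it finds.
The match spans [0:5] → '(uu5)'.
Captured: group 1 = 'uu5'.

('uu5',)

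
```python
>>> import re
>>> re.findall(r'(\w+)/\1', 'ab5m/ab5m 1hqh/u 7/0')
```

The backreference `\1` re-matches whatever the first group consumed, character for character.
Walking the string: at [0:9] match 'ab5m/ab5m', group 1 = 'ab5m'.
One capturing group, so `findall` returns just the captured substring from the one match — 1 in all.

['ab5m']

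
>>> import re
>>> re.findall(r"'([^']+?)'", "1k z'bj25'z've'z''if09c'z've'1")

One capturing group, so `findall` returns just the captured substring from each match — 4 in all.

['bj25', 've', 'if09c', 've']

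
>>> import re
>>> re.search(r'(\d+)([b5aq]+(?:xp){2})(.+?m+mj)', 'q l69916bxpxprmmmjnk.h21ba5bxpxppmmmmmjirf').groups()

('69916', 'bxpxp', 'rmmmj')

This matches one or more of a digit (captured); then one or more of one of [b5aq], then the literal 'xp' repeated 2 times (captured); then one or more of any character (lazy), then one or more of a literal 'm', then the literal 'mj' (captured).
A `+?`/`*?`/`{m,n}?` starts at its minimum and grows only as far as needed for what follows to match.
`re.search` scans for the first position where the pattern succeeds.
The match spans [3:18] → '69916bxpxprmmmj'.
Captured: group 1 = '69916', group 2 = 'bxpxp', group 3 = 'rmmmj'.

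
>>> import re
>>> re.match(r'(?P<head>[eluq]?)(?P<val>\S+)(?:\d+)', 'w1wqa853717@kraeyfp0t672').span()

Pattern: optionally one of [eluq] (captured as 'head'); then one or more of a non-whitespace character (captured as 'val'); then one or more of a digit (non-capturing group).
`re.match` won't scan ahead — the pattern has to work from the very first character.
The match spans [0:24] → 'w1wqa853717@kraeyfp0t672'.
Captured: group 1 = '', group 2 = 'w1wqa853717@kraeyfp0t67'.

(0, 24)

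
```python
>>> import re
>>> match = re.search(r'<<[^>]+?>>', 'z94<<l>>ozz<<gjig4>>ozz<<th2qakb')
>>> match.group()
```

'<<l>>'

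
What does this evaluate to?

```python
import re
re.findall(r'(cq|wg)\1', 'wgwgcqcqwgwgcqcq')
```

`\1` has to match the exact text group 1 already captured.
`findall` collects group 1 from each match (4 total).

['wg', 'cq', 'wg', 'cq']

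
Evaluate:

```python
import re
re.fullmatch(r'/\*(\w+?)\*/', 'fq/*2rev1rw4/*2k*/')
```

None

For `fullmatch`, every character of the input must be accounted for by the pattern.
Here the string isn't matched end-to-end, so the call returns None.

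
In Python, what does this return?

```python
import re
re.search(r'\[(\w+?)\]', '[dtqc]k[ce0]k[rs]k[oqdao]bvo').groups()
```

The match spans [0:6] → '[dtqc]'.
Captured: group 1 = 'dtqc'.

('dtqc',)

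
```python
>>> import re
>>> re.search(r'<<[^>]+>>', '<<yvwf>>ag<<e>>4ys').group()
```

'<<yvwf>>'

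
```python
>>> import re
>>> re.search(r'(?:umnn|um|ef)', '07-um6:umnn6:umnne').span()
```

(3, 5)

`search` walks the string left to right and returns the first match it finds.
The match spans [3:5] → 'um'.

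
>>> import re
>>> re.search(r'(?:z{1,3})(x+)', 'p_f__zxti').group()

The match spans [5:7] → 'zx'.

'zx'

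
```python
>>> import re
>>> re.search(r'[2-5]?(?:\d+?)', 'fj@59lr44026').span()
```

Pattern: optionally a character in [2-5]; then one or more of a digit (lazy) (non-capturing group).
Unlike `match`, `search` isn't anchored — it looks for the pattern anywhere in the string.
The match spans [3:5] → '59'.

(3, 5)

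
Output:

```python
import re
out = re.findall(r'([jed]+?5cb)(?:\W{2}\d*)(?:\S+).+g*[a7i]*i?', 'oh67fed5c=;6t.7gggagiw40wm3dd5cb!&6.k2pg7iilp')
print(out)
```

The pattern matches one or more of one of [jed] (lazy), then the literal '5cb' (captured); then exactly 2 of a non-word character, then zero or more of a digit (non-capturing group); then one or more of a non-whitespace character (non-capturing group); then one or more of any character; then zero or more of the literal 'g', then zero or more of one of [a7i], then optionally the literal 'i'.
With a single group, `findall` returns only what that group captured — 1 item.

['dd5cb']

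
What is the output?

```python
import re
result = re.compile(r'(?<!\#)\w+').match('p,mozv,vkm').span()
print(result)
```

`re.match` won't scan ahead — the pattern has to work from the very first character.
The match spans [0:1] → 'p'.

(0, 1)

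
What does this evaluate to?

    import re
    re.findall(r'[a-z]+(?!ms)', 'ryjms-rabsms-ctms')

Because the assertion is negative and zero-width, positions next to the forbidden text are skipped.
Walking the string: at [0:5] → 'ryjms'; at [6:12] → 'rabsms'; at [13:17] → 'ctms'.
With no groups in the pattern, `findall` gives back each whole match — 3 here.

['ryjms', 'rabsms', 'ctms']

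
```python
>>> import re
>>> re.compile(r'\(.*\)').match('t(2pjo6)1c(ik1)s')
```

`re.match` won't scan ahead — the pattern has to work from the very first character.
Here position 0 doesn't satisfy it, so the call returns None.

None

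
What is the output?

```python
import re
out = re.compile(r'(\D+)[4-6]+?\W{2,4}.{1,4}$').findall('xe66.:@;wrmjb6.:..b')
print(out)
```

Pattern: one or more of a non-digit (captured); then one or more of a character in [4-6] (lazy); then 2 to 4 of a non-word character, then 1 to 4 of any character; then anchored at the end.
Matches: at [4:19] match '.:@;wrmjb6.:..b', group 1 = '.:@;wrmjb'.
With a single group, `findall` returns only what that group captured — 1 item.

['.:@;wrmjb']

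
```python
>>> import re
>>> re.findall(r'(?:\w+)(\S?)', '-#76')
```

This matches one or more of a word character (non-capturing group); then optionally a non-whitespace character (captured).
Walking the string: at [2:4] match '76', group 1 = ''.
Because there's exactly one group, `findall` drops the full match and keeps group 1 from the one hit.

['']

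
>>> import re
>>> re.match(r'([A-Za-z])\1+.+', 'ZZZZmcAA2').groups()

('Z',)

After group 1 captures some text, `\1` only succeeds where that same text appears again.
`re.match` only tries the pattern at the start of the string.
The match spans [0:9] → 'ZZZZmcAA2'.
Captured: group 1 = 'Z'.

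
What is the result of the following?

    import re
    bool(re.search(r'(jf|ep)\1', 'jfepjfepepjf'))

After group 1 captures some text, `\1` only succeeds where that same text appears again.
The match spans [6:10] → 'epep'.

True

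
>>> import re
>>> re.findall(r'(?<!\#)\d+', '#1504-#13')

`(?!…)`/`(?<!…)` only lets a position through if the neighbouring text does NOT match; no characters are consumed.
Matches: at [2:5] → '504'; at [8:9] → '3'.
With no groups in the pattern, `findall` gives back each whole match — 2 here.

['504', '3']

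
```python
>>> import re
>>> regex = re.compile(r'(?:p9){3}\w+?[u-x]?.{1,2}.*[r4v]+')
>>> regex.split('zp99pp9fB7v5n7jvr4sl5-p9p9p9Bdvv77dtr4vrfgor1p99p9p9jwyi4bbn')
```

['zp99pp9fB7v5n7jvr4sl5-', 'bbn']

Each match becomes a cut point; 2 segments remain.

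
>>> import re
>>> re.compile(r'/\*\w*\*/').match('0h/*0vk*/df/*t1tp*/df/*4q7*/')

`match` is anchored at position 0; if the pattern doesn't fit there, it returns None.
Here the pattern fails at index 0, so the call returns None.

None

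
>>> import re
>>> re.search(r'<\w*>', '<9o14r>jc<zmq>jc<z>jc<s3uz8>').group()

'<9o14r>'

`re.search` scans for the first position where the pattern succeeds.
The match spans [0:7] → '<9o14r>'.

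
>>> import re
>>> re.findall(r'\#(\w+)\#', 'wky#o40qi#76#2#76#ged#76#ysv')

['o40qi', '2', 'ged']

Scanning left to right: at [3:10] match '#o40qi#', group 1 = 'o40qi'; at [12:15] match '#2#', group 1 = '2'; at [17:22] match '#ged#', group 1 = 'ged'.
`findall` collects group 1 from each match (3 total).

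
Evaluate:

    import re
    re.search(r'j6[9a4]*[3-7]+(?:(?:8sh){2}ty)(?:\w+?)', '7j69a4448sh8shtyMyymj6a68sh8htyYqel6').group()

'j69a4448sh8shtyM'

Pattern: the literal 'j6', then zero or more of one of [9a4], then one or more of a character in [3-7]; then the literal '8sh' repeated 2 times, then the literal 'ty' (non-capturing group); then one or more of a word character (lazy) (non-capturing group).
A non-greedy quantifier consumes as few characters as it can — just enough that the remainder of the pattern still matches from where it stops; whatever follows it matches normally.
`re.search` tries every starting position until one works.
The match spans [1:17] → 'j69a4448sh8shtyM'.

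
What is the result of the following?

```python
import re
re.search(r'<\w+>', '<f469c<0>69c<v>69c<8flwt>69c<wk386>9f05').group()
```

'<0>'

`search` walks the string left to right and returns the first match it finds.
The match spans [6:9] → '<0>'.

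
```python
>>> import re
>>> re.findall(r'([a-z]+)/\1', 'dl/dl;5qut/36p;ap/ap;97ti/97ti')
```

['dl', 'ap']

The backreference `\1` re-matches whatever the first group consumed, character for character.
`findall` collects group 1 from each match (2 total).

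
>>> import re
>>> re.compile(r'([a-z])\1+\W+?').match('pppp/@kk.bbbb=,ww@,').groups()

After group 1 captures some text, `\1` only succeeds where that same text appears again.
`match` is anchored at position 0; if the pattern doesn't fit there, it returns None.
The match spans [0:5] → 'pppp/'.
Captured: group 1 = 'p'.

('p',)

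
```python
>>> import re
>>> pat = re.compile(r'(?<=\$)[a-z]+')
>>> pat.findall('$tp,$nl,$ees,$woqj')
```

['tp', 'nl', 'ees', 'woqj']

The positive lookaround only admits positions where the adjacent text matches; those characters stay outside the span.
No capturing groups, so `findall` returns the 4 full match strings.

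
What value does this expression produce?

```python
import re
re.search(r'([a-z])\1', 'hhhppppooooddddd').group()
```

'hh'

The backreference `\1` re-matches whatever the first group consumed, character for character.
`re.search` tries every starting position until one works.
The match spans [0:2] → 'hh'.
Captured: group 1 = 'h'.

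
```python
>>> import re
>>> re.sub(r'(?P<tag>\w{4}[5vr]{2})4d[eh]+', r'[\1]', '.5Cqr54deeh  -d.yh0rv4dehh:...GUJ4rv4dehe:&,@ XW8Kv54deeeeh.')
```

'.5Cqr54deeh  -d.yh0rv4dehh:...[GUJ4rv]:&,@ [XW8Kv5].'

This matches exactly 4 of a word character, then exactly 2 of one of [5vr] (captured as 'tag'); then the literal '4d', then one or more of one of [eh].
Matches: at [30:41] → 'GUJ4rv4dehe'; at [46:59] → 'XW8Kv54deeeeh'.
The replacement refers to a captured group, so each match is rewritten using its own captured text.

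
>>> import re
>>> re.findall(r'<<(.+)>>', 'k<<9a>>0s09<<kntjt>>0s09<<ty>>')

With a single group, `findall` returns only what that group captured — 1 item.

['9a>>0s09<<kntjt>>0s09<<ty']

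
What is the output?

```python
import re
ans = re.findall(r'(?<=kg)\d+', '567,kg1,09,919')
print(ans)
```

['1']

The `(?=…)`/`(?<=…)` assertion just peeks at neighbouring text; it doesn't advance the match position.
Matches: at [6:7] → '1'.
`findall` yields the raw match text (1 of them) because the pattern has no groups.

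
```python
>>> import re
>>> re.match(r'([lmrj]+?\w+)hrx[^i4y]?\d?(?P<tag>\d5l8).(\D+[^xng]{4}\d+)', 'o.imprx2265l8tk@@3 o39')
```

None

`match` is anchored at position 0; if the pattern doesn't fit there, it returns None.
Here the string doesn't start with a match, so the call returns None.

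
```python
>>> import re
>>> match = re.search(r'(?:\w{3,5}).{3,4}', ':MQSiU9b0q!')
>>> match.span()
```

The pattern matches 3 to 5 of a word character (non-capturing group); then 3 to 4 of any character.
Unlike `match`, `search` isn't anchored — it looks for the pattern anywhere in the string.
The match spans [1:10] → 'MQSiU9b0q'.

(1, 10)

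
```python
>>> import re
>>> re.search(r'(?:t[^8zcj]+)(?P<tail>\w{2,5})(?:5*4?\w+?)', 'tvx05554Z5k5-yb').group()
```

'tvx05554Z5k5'

Pattern: the literal 't', then one or more of any character except [8zcj] (non-capturing group); then 2 to 5 of a word character (captured as 'tail'); then zero or more of a literal '5', then optionally a literal '4', then one or more of a word character (lazy) (non-capturing group).
`re.search` tries every starting position until one works.
The match spans [0:12] → 'tvx05554Z5k5'.
Captured: group 1 = '5k'.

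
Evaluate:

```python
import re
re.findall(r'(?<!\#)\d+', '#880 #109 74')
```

Because the assertion is negative and zero-width, positions next to the forbidden text are skipped.
Matches: at [2:4] → '80'; at [7:9] → '09'; at [10:12] → '74'.
`findall` yields the raw match text (3 of them) because the pattern has no groups.

['80', '09', '74']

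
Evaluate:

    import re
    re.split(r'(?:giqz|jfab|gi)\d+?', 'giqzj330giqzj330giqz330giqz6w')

['giqzj330giqzj330', '30', 'w']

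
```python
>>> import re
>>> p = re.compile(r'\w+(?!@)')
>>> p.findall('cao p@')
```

A negative assertion filters positions out without eating any characters.
Matches: at [0:3] → 'cao'.
No capturing groups, so `findall` returns the 1 full match string.

['cao']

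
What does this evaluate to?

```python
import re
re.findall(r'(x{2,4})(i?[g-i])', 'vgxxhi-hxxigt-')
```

[('xx', 'h'), ('xx', 'ig')]

This matches 2 to 4 of a literal 'x' (captured); then optionally the literal 'i', then a character in [g-i] (captured).
With 2 capturing groups, `findall` returns a 2-tuple per match.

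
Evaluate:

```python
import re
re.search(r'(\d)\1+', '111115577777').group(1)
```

'1'

A backreference is literal: `\1` must see the identical characters the first group matched.
Unlike `match`, `search` isn't anchored — it looks for the pattern anywhere in the string.
The match spans [0:5] → '11111'.
Captured: group 1 = '1'.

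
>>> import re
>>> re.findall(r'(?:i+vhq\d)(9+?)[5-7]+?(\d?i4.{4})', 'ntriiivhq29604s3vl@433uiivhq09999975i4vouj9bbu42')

2 groups means the one result is a tuple of 2 captured strings — 1 here.

[('99999', '5i4vouj')]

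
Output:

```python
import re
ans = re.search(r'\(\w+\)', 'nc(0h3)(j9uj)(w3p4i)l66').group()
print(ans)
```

Unlike `match`, `search` isn't anchored — it looks for the pattern anywhere in the string.
The match spans [2:7] → '(0h3)'.

(0h3)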